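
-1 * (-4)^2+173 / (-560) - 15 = -17533 / 560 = -31.31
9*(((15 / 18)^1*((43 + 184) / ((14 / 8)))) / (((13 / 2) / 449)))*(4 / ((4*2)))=33600.99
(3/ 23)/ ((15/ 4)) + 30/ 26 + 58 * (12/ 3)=348617/ 1495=233.19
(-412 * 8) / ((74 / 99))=-163152 / 37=-4409.51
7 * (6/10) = 4.20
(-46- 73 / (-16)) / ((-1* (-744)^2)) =221 / 2952192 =0.00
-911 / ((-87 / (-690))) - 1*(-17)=-209037 / 29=-7208.17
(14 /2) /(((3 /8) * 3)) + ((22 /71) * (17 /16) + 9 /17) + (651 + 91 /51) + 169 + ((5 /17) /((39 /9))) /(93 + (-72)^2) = 1647148886593 /1987233768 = 828.87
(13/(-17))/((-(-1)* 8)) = -13/136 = -0.10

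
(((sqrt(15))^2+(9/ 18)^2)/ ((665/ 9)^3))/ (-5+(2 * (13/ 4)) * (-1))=-44469/ 13527662750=-0.00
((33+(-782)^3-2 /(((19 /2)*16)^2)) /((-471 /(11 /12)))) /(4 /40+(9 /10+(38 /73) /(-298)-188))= -4976.97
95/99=0.96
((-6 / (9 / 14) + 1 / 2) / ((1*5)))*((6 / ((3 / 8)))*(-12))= 1696 / 5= 339.20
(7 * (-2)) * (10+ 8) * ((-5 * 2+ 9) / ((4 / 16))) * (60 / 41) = 60480 / 41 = 1475.12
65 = 65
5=5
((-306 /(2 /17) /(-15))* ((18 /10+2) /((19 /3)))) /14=2601 /350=7.43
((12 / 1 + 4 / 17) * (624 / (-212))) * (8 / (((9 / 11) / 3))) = -951808 / 901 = -1056.39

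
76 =76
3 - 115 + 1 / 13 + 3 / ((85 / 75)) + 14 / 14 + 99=-2050 / 221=-9.28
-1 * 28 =-28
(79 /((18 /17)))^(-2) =324 /1803649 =0.00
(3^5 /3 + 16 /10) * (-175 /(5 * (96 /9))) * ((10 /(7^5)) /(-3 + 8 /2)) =-885 /5488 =-0.16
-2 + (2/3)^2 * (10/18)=-142/81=-1.75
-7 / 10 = -0.70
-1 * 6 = -6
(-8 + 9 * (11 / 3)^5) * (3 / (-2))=-160835 / 18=-8935.28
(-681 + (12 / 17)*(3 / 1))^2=133194681 / 289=460881.25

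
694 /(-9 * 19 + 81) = -347 /45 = -7.71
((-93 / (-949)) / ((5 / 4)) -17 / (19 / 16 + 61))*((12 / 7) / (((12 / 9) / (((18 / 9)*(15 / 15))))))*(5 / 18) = -0.14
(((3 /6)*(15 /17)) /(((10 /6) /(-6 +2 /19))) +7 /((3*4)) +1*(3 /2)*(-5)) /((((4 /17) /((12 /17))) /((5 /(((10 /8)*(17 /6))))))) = -197142 /5491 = -35.90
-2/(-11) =0.18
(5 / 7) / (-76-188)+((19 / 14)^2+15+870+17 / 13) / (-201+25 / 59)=-4.43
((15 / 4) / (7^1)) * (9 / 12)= 45 / 112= 0.40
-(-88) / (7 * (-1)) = -88 / 7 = -12.57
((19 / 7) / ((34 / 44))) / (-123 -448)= -0.01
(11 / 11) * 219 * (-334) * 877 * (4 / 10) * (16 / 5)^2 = -262754476.03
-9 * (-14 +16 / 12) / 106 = 57 / 53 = 1.08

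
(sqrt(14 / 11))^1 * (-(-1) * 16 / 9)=16 * sqrt(154) / 99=2.01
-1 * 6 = -6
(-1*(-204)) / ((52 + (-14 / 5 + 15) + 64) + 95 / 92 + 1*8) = 93840 / 63127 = 1.49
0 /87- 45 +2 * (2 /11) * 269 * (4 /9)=-1.53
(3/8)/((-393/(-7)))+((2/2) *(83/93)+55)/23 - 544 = -52782917/97464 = -541.56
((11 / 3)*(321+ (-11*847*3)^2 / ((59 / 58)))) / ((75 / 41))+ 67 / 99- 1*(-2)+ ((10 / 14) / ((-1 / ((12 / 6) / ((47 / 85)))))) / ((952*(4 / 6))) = 4141675111837401533 / 2690364600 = 1539447520.18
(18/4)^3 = 729/8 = 91.12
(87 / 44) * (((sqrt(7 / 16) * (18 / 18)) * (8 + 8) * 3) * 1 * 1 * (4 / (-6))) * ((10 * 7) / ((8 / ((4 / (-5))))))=1218 * sqrt(7) / 11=292.96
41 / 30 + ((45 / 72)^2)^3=5608327 / 3932160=1.43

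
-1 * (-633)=633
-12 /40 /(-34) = 3 /340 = 0.01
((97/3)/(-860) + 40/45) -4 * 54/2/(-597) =1589851/1540260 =1.03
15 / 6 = 2.50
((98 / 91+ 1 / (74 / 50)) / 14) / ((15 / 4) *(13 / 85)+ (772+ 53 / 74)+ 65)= 28662 / 191931467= 0.00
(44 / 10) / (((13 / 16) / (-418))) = -147136 / 65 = -2263.63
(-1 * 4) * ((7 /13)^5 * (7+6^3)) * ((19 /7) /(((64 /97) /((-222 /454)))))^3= 328.68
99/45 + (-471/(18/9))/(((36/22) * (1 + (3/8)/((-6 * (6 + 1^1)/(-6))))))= -118943/885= -134.40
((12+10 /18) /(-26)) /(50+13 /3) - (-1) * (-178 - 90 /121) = -178.75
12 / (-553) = -12 / 553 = -0.02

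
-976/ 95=-10.27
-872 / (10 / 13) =-5668 / 5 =-1133.60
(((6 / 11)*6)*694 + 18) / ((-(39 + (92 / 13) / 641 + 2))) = -69947202 / 1253065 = -55.82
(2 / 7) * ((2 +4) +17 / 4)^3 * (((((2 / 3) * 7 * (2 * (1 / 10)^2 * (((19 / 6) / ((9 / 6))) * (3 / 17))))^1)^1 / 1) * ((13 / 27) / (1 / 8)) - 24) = -5308571104 / 722925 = -7343.18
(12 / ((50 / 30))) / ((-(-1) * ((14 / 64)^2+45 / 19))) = 700416 / 235055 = 2.98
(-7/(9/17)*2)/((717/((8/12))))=-476/19359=-0.02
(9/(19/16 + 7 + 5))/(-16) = -9/211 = -0.04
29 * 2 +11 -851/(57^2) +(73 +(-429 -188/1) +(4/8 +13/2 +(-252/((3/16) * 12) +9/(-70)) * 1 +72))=-508.39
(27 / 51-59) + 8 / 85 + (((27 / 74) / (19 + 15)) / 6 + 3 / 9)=-4380961 / 75480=-58.04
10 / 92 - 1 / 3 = -31 / 138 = -0.22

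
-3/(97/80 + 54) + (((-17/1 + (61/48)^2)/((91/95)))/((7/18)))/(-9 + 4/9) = 18908578695/3961589632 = 4.77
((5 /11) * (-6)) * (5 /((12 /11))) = -25 /2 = -12.50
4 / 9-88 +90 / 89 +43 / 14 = -936065 / 11214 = -83.47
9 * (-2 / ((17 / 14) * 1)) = -14.82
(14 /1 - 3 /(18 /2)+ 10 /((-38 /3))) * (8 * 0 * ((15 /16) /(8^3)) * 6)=0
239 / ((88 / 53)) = 12667 / 88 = 143.94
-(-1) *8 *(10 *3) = 240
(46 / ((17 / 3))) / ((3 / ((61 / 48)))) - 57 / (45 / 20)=-8933 / 408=-21.89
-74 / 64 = -37 / 32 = -1.16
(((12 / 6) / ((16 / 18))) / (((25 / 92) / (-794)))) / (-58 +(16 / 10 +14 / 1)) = 82179 / 530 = 155.05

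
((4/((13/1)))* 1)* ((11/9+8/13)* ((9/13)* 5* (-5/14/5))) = -2150/15379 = -0.14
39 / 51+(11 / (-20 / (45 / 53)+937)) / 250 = 26719933 / 34939250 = 0.76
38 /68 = 19 /34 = 0.56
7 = 7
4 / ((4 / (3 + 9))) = 12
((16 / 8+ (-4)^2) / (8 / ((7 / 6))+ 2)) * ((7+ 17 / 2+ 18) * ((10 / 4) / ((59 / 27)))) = 569835 / 7316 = 77.89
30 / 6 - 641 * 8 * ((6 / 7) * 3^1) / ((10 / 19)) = -876713 / 35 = -25048.94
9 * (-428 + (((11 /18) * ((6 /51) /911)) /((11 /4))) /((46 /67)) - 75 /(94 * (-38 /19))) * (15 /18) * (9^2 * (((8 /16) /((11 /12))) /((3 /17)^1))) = -3162826078065 /3939164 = -802918.10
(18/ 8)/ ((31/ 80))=180/ 31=5.81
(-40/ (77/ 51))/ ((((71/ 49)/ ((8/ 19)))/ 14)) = -1599360/ 14839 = -107.78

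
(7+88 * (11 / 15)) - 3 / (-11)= 11848 / 165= 71.81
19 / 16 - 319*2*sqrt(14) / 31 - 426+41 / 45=-305209 / 720 - 638*sqrt(14) / 31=-500.91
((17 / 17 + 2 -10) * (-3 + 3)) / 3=0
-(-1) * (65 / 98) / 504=65 / 49392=0.00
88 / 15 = 5.87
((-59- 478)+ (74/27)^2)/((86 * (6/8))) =-771994/94041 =-8.21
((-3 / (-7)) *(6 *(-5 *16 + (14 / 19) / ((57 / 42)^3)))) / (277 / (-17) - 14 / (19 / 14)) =353166976 / 45852415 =7.70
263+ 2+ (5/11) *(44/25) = 1329/5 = 265.80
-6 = -6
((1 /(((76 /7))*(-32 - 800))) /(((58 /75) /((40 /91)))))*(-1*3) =1125 /5959616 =0.00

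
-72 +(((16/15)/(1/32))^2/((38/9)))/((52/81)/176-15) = -2295028008/25387325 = -90.40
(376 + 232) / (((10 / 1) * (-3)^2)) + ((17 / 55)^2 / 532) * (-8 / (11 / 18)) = 268981324 / 39830175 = 6.75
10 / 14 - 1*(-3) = 3.71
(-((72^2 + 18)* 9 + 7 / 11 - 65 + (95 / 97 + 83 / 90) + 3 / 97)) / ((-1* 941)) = 4489937281 / 90364230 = 49.69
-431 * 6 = -2586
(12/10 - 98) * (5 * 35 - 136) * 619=-11684244/5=-2336848.80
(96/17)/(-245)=-96/4165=-0.02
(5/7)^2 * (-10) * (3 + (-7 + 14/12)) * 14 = 4250/21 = 202.38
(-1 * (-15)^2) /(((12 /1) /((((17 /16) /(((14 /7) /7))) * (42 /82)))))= -35.71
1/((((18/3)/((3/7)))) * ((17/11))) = 11/238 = 0.05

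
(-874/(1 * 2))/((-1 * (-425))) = -437/425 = -1.03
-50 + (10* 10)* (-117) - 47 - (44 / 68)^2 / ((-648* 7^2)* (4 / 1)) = -433012565543 / 36705312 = -11797.00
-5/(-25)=1/5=0.20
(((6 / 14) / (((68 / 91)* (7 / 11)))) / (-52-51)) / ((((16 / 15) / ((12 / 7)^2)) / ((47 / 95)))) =-544401 / 45645068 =-0.01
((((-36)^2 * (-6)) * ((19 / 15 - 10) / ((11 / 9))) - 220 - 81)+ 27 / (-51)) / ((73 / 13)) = 671703838 / 68255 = 9841.09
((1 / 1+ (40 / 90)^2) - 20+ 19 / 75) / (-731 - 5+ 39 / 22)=826364 / 32709825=0.03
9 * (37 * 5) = 1665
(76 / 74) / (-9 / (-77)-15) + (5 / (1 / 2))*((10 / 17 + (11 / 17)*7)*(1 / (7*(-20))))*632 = -583031989 / 2522919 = -231.09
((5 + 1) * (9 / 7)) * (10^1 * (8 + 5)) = 7020 / 7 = 1002.86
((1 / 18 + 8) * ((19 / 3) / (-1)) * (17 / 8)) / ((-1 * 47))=46835 / 20304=2.31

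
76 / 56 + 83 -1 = 1167 / 14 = 83.36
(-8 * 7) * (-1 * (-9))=-504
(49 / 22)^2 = 2401 / 484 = 4.96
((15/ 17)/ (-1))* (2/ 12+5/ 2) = -40/ 17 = -2.35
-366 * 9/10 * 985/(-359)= 324459/359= 903.79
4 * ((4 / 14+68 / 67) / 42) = 1220 / 9849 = 0.12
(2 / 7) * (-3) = -6 / 7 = -0.86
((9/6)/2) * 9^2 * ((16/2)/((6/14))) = 1134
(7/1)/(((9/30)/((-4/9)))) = -280/27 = -10.37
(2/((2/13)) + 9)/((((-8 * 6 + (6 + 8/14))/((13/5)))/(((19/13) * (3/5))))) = -4389/3625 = -1.21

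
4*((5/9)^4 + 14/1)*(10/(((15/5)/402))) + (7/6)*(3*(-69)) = 988205917/13122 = 75309.09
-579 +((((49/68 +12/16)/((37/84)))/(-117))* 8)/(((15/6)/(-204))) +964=194145/481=403.63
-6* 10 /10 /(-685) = 6 /685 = 0.01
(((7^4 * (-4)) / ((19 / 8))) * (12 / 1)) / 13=-921984 / 247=-3732.73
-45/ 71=-0.63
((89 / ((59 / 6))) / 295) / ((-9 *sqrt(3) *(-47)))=178 *sqrt(3) / 7362315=0.00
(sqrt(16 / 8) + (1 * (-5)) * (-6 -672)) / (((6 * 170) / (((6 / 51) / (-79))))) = -113 / 22831 -sqrt(2) / 684930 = -0.00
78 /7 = 11.14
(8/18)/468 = 1/1053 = 0.00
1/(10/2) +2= 11/5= 2.20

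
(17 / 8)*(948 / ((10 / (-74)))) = -149073 / 10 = -14907.30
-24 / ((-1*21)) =1.14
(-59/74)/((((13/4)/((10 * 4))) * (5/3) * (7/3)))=-2.52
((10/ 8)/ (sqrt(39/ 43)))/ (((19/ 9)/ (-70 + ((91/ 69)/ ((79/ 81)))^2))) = -3376010715 *sqrt(1677)/ 3261871132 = -42.38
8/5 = 1.60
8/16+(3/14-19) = -128/7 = -18.29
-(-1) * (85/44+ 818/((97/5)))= 44.10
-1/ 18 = -0.06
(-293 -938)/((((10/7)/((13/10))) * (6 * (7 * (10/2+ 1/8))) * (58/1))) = -0.09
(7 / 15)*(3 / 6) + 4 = 127 / 30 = 4.23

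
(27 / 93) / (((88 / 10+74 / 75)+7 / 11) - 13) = -7425 / 65906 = -0.11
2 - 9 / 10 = 11 / 10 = 1.10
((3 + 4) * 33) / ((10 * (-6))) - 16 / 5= -7.05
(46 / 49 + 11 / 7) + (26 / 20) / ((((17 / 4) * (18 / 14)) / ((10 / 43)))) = 827053 / 322371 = 2.57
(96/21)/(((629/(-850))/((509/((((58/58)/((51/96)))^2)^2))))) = -250.46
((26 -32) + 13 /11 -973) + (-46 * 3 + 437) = -7467 /11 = -678.82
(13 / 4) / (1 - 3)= -13 / 8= -1.62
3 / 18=1 / 6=0.17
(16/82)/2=4/41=0.10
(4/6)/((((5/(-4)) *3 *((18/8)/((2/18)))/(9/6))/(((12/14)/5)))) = -32/14175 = -0.00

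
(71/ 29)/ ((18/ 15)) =355/ 174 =2.04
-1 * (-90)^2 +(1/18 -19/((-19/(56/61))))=-8892731/1098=-8099.03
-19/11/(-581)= 19/6391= 0.00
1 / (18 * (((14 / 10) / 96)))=80 / 21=3.81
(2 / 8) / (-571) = -1 / 2284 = -0.00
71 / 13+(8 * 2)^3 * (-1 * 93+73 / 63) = -308088455 / 819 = -376176.38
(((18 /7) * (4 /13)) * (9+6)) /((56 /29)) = 3915 /637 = 6.15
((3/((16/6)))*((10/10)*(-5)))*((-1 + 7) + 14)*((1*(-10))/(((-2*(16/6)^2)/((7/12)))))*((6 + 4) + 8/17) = -2102625/4352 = -483.14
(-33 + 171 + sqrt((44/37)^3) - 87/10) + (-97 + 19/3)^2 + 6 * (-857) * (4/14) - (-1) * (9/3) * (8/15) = 88 * sqrt(407)/1369 + 4335787/630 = 6883.50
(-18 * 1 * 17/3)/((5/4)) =-81.60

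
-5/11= -0.45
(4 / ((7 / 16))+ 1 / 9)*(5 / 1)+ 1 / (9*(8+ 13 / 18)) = 457781 / 9891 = 46.28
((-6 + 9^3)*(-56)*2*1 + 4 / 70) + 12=-2833738 / 35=-80963.94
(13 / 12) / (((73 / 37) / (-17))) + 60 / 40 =-6863 / 876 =-7.83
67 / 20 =3.35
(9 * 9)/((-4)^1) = -81/4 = -20.25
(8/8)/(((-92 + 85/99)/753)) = -74547/9023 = -8.26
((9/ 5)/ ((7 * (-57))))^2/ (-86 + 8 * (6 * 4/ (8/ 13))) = 9/ 99942850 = 0.00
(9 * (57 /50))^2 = 105.27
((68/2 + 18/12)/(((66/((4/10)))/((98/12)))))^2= 12103441/3920400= 3.09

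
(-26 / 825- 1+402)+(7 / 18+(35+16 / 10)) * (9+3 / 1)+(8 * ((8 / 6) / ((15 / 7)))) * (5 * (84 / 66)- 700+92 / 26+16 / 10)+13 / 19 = -2581.67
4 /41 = 0.10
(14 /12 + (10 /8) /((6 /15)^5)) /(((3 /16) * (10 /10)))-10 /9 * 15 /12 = 5247 /8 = 655.88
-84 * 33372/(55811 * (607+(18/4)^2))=-1601856/20004257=-0.08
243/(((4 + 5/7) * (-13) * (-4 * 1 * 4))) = 567/2288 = 0.25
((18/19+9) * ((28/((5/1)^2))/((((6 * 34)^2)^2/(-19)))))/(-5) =49/2004504000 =0.00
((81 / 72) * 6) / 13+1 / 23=673 / 1196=0.56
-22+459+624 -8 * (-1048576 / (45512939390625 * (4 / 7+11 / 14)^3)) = 47316545661630474961 / 44596178754328125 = 1061.00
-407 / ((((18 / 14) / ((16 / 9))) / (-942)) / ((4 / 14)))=4089536 / 27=151464.30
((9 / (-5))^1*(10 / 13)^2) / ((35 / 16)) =-576 / 1183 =-0.49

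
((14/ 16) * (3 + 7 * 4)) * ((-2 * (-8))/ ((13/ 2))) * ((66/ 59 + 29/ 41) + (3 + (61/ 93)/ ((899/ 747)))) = 10138377116/ 28270853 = 358.62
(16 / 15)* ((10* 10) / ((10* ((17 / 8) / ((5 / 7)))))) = 1280 / 357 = 3.59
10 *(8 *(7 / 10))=56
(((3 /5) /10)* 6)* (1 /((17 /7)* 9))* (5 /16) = 7 /1360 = 0.01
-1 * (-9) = 9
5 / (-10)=-1 / 2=-0.50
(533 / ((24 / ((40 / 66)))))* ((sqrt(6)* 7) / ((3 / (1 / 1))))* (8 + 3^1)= 18655* sqrt(6) / 54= 846.21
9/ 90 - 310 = -3099/ 10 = -309.90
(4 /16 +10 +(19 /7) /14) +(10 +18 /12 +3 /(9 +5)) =4343 /196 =22.16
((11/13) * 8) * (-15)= -1320/13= -101.54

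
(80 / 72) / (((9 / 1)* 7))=0.02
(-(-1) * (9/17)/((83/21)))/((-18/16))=-168/1411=-0.12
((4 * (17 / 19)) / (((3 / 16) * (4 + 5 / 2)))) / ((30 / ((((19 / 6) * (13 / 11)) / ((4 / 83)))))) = 11288 / 1485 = 7.60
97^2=9409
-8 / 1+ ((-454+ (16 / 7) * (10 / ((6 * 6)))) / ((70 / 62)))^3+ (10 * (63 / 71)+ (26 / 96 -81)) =-788551011147065432803 / 12178789182000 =-64747898.94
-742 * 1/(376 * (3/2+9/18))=-371/376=-0.99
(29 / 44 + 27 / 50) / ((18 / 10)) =1319 / 1980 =0.67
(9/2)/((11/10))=45/11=4.09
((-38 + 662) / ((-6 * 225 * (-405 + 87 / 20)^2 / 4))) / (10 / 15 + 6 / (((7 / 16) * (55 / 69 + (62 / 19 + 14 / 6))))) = -0.00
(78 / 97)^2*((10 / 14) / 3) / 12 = 845 / 65863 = 0.01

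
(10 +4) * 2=28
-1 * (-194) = 194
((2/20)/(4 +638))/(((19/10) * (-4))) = -1/48792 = -0.00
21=21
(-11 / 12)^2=121 / 144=0.84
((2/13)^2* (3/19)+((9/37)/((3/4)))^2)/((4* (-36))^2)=39901/7596044352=0.00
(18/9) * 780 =1560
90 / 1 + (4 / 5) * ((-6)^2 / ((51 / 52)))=10146 / 85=119.36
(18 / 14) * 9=11.57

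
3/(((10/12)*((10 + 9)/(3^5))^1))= 4374/95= 46.04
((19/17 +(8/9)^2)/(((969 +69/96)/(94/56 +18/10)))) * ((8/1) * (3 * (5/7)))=81878336/697918221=0.12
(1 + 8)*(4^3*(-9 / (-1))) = 5184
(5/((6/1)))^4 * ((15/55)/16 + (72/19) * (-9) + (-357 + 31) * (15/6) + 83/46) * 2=-13576311875/16612992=-817.21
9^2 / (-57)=-1.42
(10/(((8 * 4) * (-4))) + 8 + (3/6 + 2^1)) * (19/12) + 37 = 41089/768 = 53.50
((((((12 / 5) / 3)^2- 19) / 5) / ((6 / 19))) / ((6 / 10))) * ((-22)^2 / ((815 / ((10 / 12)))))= -39083 / 4075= -9.59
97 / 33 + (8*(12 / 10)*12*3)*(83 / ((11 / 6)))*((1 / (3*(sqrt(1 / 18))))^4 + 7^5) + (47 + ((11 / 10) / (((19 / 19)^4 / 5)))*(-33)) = 263029053.60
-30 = -30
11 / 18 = 0.61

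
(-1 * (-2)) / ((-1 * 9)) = -2 / 9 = -0.22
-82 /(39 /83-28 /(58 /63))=197374 /72075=2.74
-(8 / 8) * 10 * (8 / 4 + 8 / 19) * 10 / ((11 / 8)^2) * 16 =-4710400 / 2299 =-2048.89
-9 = -9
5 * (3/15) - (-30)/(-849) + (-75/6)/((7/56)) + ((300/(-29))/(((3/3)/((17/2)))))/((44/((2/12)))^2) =-9441407603/95332512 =-99.04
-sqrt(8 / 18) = -2 / 3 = -0.67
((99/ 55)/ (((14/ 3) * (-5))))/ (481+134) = -9/ 71750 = -0.00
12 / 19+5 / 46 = 647 / 874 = 0.74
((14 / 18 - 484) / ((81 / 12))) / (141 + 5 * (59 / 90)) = -34792 / 70119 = -0.50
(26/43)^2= 676/1849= 0.37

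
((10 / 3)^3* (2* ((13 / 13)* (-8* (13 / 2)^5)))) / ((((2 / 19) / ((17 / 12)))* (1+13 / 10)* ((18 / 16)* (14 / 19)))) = -5696562852500 / 117369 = -48535497.90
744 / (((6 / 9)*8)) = 139.50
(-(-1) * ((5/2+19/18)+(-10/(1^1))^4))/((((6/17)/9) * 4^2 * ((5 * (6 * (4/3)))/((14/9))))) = 669613/1080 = 620.01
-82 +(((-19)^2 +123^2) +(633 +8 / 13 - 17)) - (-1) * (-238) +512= 211882 / 13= 16298.62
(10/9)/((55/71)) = 142/99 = 1.43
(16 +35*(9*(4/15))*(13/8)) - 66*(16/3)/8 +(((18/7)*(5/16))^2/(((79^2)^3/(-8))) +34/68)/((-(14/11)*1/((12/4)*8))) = 8260476369820274/83378997243703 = 99.07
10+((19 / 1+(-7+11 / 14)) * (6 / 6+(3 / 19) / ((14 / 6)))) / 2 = 31329 / 1862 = 16.83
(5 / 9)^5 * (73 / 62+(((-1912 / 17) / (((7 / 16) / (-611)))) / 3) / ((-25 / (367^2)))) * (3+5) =-119426428.36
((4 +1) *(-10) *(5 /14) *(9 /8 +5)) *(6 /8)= -2625 /32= -82.03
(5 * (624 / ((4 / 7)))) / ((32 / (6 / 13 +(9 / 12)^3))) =77175 / 512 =150.73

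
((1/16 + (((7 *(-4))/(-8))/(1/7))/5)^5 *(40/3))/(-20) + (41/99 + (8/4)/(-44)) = -325376858137981/162201600000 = -2006.00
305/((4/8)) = 610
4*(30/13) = 9.23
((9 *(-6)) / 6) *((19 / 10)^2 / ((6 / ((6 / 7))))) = -4.64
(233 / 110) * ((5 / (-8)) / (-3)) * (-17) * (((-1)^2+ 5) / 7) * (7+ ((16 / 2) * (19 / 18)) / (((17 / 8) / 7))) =-177313 / 792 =-223.88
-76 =-76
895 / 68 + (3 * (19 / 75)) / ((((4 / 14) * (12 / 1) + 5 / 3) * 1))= 2421257 / 181900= 13.31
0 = 0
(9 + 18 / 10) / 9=6 / 5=1.20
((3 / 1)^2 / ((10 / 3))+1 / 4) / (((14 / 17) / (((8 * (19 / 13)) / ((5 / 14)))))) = 38114 / 325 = 117.27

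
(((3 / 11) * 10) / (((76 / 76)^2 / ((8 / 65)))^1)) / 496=3 / 4433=0.00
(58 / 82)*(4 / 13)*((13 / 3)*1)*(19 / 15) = 1.19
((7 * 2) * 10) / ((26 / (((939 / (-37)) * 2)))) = -131460 / 481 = -273.31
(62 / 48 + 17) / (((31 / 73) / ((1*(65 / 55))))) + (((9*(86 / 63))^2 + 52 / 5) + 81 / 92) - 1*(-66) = 12872351791 / 46116840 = 279.12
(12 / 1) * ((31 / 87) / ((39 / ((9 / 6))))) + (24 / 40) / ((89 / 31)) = 62651 / 167765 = 0.37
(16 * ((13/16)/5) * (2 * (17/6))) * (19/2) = 4199/30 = 139.97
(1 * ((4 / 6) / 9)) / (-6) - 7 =-568 / 81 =-7.01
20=20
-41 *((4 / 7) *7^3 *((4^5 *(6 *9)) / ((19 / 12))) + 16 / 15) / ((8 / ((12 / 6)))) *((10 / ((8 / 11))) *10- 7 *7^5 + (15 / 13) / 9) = 91641191918729066 / 11115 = 8244821585130.82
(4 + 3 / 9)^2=169 / 9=18.78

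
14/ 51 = 0.27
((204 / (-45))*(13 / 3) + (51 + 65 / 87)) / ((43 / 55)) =460834 / 11223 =41.06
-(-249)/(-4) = -249/4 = -62.25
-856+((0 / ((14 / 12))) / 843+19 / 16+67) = -12605 / 16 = -787.81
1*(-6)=-6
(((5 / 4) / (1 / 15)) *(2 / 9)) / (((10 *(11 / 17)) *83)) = 85 / 10956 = 0.01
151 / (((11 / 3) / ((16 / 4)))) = 1812 / 11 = 164.73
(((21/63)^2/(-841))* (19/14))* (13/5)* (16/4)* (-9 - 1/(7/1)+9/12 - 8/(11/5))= 61009/2719794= 0.02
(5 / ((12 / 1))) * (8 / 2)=5 / 3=1.67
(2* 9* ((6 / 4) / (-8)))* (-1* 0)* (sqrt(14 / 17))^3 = 0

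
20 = 20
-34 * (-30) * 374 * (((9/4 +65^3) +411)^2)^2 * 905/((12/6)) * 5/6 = 105363809701497034949307788264875/128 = 823154763292945585541467100000.00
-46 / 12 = -23 / 6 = -3.83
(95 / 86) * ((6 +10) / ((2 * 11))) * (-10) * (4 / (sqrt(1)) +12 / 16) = -18050 / 473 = -38.16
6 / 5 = 1.20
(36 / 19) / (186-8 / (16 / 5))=72 / 6973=0.01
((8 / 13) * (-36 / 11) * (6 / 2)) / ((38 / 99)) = -15.74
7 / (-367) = -7 / 367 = -0.02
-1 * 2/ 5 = -0.40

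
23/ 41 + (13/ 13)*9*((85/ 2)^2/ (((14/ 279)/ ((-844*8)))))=-627784902739/ 287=-2187403842.30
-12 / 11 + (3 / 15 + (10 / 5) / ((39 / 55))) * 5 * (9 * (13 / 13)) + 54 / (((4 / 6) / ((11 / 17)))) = 455190 / 2431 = 187.24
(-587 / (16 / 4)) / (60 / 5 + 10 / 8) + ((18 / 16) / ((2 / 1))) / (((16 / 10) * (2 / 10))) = -63211 / 6784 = -9.32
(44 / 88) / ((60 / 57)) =19 / 40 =0.48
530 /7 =75.71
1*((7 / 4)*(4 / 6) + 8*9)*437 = 191843 / 6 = 31973.83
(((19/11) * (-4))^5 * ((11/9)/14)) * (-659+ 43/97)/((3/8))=647877444075520/268413453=2413729.40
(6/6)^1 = 1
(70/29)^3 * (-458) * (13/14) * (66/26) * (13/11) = -437619000/24389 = -17943.29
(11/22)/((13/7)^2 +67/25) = 0.08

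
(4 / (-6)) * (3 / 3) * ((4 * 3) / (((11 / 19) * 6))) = -76 / 33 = -2.30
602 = 602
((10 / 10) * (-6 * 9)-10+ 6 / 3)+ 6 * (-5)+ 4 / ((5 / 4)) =-444 / 5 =-88.80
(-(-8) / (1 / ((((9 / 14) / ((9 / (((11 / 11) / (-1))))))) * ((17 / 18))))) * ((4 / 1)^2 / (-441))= 0.02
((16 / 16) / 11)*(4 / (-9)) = -4 / 99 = -0.04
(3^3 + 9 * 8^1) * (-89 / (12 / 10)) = -14685 / 2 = -7342.50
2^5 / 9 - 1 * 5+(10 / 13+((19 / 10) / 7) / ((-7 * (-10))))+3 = 1335023 / 573300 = 2.33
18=18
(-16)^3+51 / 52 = -212941 / 52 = -4095.02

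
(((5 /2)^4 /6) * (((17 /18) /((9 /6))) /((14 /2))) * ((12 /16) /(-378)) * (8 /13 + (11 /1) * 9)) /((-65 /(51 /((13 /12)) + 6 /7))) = 285801875 /3348438912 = 0.09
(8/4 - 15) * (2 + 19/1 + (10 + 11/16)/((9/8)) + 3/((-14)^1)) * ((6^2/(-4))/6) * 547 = 2261298/7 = 323042.57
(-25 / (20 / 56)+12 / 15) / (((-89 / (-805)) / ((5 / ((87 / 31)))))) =-8634430 / 7743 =-1115.13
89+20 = 109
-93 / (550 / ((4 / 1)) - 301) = 62 / 109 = 0.57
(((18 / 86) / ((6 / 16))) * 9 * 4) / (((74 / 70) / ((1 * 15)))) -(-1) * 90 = 596790 / 1591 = 375.10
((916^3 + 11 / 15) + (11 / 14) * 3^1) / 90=161400812809 / 18900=8539725.55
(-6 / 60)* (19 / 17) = -19 / 170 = -0.11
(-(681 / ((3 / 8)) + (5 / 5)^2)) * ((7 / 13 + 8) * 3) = -605061 / 13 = -46543.15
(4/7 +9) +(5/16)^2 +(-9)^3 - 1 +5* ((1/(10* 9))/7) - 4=-11681881/16128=-724.32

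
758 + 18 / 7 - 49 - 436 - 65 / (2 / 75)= -30267 / 14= -2161.93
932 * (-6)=-5592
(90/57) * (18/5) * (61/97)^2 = 401868/178771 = 2.25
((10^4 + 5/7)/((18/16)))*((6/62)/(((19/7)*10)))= 31.69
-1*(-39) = 39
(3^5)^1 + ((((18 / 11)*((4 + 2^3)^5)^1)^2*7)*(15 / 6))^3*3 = 129809899243943306148976318311637017072025323 / 1771561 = 73274303986113549659862870000000000000.00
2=2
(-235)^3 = -12977875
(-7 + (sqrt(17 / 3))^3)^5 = -1312060148 / 729 + 1664099468 * sqrt(51) / 6561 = 11508.29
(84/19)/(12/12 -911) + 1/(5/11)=2711/1235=2.20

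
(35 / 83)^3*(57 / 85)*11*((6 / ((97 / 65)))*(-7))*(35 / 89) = -513726963750 / 83916031907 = -6.12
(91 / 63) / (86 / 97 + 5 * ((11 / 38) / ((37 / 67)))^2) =2492790196 / 3901003749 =0.64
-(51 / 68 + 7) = -31 / 4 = -7.75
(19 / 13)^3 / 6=6859 / 13182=0.52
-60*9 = -540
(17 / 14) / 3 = 17 / 42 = 0.40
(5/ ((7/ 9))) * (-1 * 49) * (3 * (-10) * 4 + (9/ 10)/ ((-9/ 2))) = 37863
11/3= 3.67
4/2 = 2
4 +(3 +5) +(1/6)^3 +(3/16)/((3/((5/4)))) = 20879/1728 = 12.08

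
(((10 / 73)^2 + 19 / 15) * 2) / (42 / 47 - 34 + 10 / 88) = -424978136 / 5453885115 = -0.08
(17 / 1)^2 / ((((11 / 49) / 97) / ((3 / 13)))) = 4120851 / 143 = 28817.14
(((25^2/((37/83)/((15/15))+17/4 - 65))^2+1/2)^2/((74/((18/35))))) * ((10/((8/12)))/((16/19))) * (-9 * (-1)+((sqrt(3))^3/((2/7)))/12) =15159.77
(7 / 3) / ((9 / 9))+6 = 25 / 3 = 8.33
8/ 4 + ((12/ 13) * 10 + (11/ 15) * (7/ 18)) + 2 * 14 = 138701/ 3510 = 39.52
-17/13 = -1.31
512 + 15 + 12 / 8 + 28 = 1113 / 2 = 556.50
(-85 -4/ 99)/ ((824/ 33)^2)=-92609/ 678976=-0.14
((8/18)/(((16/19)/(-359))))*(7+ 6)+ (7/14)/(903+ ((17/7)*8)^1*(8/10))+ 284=-2522056271/1157364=-2179.14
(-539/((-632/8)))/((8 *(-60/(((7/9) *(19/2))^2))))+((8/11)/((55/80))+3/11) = 824399989/1486615680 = 0.55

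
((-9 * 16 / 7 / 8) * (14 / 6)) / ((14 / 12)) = -36 / 7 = -5.14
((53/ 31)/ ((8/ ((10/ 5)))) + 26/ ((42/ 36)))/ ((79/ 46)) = 453445/ 34286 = 13.23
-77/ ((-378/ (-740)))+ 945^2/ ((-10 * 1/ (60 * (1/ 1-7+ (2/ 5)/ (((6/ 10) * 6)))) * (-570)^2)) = -53.62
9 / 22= 0.41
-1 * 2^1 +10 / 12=-7 / 6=-1.17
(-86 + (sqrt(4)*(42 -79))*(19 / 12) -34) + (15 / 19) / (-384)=-1730383 / 7296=-237.17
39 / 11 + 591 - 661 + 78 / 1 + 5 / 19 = 2468 / 209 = 11.81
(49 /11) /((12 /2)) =0.74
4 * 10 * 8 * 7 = 2240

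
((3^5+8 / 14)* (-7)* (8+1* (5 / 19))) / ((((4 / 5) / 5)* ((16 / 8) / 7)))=-46844875 / 152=-308189.97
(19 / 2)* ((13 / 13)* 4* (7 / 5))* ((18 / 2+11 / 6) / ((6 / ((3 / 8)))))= 1729 / 48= 36.02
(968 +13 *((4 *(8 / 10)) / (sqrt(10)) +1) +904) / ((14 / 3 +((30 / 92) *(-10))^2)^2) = 261931176 *sqrt(10) / 14739174025 +4747502565 / 589566961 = 8.11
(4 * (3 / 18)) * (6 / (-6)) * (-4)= 2.67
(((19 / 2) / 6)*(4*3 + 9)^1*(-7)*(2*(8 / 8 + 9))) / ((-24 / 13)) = 60515 / 24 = 2521.46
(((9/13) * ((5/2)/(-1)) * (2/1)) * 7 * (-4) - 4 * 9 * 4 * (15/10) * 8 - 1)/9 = -21217/117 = -181.34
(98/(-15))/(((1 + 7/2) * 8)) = -49/270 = -0.18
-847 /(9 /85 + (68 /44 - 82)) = 791945 /75126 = 10.54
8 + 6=14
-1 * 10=-10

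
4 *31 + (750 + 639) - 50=1463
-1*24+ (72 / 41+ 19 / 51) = -45733 / 2091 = -21.87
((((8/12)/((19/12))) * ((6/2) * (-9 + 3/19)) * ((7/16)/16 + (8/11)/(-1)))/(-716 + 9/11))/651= -5913/352158388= -0.00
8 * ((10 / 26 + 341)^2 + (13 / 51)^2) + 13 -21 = 409827833888 / 439569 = 932340.16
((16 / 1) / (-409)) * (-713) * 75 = 855600 / 409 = 2091.93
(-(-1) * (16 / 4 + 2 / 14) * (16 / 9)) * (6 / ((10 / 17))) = 7888 / 105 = 75.12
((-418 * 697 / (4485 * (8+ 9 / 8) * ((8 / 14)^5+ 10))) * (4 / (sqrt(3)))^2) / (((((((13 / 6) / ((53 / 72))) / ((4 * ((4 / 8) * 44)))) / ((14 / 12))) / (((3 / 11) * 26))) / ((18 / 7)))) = -66437777348096 / 27681110535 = -2400.11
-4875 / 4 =-1218.75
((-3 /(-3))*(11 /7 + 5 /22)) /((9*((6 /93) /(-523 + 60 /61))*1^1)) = -39062263 /24156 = -1617.08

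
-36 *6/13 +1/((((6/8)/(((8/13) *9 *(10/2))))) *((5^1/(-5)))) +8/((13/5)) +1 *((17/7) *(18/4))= -7195/182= -39.53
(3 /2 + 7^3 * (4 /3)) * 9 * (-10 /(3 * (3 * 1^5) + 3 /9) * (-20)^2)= -12388500 /7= -1769785.71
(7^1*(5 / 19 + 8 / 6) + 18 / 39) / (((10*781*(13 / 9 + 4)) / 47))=1215843 / 94524430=0.01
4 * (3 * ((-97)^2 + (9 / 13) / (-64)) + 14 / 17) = 112911.16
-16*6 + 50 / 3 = -238 / 3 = -79.33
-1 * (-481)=481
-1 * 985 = -985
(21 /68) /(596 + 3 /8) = 42 /81107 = 0.00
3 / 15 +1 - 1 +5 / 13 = 38 / 65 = 0.58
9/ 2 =4.50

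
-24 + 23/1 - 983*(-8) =7863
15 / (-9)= -5 / 3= -1.67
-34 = -34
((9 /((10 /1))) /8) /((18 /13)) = 13 /160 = 0.08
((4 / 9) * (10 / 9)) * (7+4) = 440 / 81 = 5.43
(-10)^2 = 100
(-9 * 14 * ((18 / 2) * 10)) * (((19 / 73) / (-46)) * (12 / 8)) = 161595 / 1679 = 96.24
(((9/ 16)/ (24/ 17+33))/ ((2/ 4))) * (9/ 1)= 153/ 520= 0.29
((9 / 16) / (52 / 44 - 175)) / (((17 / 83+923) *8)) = -83 / 189425664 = -0.00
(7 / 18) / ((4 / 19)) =1.85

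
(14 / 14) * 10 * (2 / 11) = 20 / 11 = 1.82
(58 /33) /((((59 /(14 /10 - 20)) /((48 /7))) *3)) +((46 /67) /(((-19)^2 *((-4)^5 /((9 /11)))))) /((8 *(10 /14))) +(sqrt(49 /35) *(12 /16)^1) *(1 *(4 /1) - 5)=-2850044977573 /2250373959680 - 3 *sqrt(35) /20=-2.15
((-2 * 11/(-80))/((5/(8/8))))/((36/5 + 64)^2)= 11/1013888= 0.00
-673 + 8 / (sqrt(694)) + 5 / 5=-672 + 4 * sqrt(694) / 347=-671.70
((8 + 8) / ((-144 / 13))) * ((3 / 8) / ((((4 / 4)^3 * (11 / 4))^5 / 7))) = -11648 / 483153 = -0.02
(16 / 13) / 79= 16 / 1027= 0.02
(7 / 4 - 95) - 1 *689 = -782.25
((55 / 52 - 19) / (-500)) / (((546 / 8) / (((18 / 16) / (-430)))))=-2799 / 2034760000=-0.00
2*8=16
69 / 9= 23 / 3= 7.67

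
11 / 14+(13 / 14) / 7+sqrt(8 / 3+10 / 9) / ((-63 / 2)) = 45 / 49- 2*sqrt(34) / 189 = 0.86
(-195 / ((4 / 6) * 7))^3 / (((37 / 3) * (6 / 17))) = -3403427625 / 203056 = -16761.03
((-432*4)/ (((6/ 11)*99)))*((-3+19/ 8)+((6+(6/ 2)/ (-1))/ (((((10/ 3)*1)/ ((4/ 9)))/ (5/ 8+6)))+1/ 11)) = -3724/ 55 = -67.71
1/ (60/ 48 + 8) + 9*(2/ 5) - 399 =-73129/ 185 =-395.29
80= 80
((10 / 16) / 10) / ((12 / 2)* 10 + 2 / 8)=1 / 964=0.00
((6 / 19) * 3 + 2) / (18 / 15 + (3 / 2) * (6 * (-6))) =-35 / 627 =-0.06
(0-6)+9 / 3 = -3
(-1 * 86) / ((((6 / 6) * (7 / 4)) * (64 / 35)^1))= -26.88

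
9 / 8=1.12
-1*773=-773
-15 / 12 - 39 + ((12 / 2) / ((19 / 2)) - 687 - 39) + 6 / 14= -407081 / 532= -765.19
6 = 6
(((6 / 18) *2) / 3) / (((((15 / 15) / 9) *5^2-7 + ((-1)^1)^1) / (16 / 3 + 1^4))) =-0.27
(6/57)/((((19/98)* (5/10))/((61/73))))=23912/26353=0.91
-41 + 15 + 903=877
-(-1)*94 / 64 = 47 / 32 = 1.47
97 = 97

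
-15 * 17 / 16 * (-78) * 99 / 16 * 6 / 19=2953665 / 1216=2429.00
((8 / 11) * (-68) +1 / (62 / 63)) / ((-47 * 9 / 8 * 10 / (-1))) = -13214 / 144243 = -0.09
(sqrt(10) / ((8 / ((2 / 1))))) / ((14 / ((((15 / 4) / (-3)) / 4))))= -5 *sqrt(10) / 896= -0.02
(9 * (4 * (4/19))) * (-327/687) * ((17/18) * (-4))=59296/4351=13.63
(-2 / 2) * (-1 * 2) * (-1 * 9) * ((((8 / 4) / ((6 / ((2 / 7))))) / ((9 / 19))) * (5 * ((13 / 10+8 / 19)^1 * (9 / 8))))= -981 / 28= -35.04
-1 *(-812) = 812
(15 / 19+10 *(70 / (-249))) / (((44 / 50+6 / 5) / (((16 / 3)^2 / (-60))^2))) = -9794560 / 44835687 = -0.22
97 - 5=92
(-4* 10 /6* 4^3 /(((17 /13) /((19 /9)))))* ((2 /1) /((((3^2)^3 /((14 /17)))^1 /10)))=-88524800 /5688387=-15.56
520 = 520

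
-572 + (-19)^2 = -211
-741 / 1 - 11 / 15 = -11126 / 15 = -741.73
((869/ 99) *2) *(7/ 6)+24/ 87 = 16253/ 783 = 20.76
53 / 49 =1.08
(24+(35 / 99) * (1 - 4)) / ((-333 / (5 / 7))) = -3785 / 76923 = -0.05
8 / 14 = 4 / 7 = 0.57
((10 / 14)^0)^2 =1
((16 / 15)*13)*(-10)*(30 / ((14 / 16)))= -33280 / 7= -4754.29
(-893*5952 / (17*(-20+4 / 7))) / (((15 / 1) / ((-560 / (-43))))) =173627776 / 12427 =13971.82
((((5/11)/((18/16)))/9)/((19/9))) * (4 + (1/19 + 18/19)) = 200/1881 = 0.11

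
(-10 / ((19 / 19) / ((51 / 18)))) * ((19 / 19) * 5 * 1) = -425 / 3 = -141.67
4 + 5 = 9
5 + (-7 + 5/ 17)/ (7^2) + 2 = 5717/ 833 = 6.86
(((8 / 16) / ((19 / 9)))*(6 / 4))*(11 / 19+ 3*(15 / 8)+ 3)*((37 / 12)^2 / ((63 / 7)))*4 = 1915231 / 138624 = 13.82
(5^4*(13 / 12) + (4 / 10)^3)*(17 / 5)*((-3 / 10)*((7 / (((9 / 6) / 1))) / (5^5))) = -1.03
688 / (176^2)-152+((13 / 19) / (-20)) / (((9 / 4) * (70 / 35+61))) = -15848670253 / 104282640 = -151.98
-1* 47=-47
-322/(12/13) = -2093/6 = -348.83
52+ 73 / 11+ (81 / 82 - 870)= -730959 / 902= -810.38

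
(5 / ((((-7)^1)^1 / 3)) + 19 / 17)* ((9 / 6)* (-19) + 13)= 1891 / 119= 15.89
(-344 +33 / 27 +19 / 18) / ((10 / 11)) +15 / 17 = -1147537 / 3060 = -375.01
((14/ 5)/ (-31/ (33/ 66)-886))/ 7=-1/ 2370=-0.00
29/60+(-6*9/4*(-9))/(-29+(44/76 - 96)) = -11659/23640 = -0.49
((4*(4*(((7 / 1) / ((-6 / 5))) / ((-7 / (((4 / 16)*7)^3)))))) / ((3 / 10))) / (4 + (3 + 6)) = 8575 / 468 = 18.32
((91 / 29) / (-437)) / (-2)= 91 / 25346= 0.00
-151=-151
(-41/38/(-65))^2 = 1681/6100900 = 0.00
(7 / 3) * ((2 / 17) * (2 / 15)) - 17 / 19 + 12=161947 / 14535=11.14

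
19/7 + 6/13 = 289/91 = 3.18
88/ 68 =22/ 17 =1.29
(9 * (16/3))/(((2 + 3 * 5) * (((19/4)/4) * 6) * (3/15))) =640/323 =1.98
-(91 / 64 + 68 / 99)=-13361 / 6336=-2.11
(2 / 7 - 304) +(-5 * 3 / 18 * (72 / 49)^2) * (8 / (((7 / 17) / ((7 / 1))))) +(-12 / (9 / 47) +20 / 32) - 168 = -778.45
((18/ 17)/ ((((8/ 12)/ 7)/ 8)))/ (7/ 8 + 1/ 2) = 12096/ 187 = 64.68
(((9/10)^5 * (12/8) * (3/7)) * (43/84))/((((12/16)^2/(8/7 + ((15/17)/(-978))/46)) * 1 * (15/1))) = 575367570783/21860419000000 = 0.03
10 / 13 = 0.77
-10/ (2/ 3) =-15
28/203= 4/29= 0.14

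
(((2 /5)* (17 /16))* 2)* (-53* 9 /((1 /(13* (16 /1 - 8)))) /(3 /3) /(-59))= 210834 /295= 714.69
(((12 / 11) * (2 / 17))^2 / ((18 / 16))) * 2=1024 / 34969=0.03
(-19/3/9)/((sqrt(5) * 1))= -19 * sqrt(5)/135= -0.31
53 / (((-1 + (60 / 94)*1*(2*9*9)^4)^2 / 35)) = 4097695 / 426935849569196117089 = 0.00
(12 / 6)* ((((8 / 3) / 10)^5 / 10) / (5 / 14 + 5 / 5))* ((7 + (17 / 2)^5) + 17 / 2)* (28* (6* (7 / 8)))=3464398784 / 2671875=1296.62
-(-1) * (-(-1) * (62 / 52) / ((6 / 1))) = 31 / 156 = 0.20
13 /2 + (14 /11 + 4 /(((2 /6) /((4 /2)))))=699 /22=31.77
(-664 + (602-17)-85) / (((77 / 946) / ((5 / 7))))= -70520 / 49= -1439.18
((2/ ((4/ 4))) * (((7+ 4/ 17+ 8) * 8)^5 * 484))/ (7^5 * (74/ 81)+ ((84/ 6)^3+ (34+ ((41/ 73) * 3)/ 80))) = 17487268516337421951959040/ 12178721476026971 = 1435887055.20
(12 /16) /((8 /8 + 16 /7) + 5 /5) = 7 /40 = 0.18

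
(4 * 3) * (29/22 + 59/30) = 2168/55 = 39.42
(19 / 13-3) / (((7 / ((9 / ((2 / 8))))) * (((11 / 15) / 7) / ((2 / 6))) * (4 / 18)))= -16200 / 143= -113.29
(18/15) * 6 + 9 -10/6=218/15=14.53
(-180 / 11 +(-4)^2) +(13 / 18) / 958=-0.36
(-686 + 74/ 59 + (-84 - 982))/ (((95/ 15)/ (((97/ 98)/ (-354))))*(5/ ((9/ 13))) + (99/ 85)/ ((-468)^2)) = 20725974154080/ 193665679999447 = 0.11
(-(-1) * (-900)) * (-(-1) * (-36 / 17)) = 32400 / 17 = 1905.88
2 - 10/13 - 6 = -62/13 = -4.77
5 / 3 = 1.67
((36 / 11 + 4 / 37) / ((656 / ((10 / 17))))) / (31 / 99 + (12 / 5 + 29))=19350 / 202417861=0.00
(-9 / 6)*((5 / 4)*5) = -75 / 8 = -9.38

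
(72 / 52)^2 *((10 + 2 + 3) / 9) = 540 / 169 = 3.20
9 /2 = 4.50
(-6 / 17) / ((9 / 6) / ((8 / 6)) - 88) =48 / 11815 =0.00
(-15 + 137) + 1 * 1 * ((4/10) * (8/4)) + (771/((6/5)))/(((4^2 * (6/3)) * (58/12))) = 589067/4640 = 126.95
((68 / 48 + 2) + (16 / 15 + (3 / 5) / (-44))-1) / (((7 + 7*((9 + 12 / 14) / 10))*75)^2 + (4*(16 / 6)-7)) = 458 / 143458909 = 0.00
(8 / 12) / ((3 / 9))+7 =9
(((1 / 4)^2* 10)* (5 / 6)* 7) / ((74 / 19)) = 3325 / 3552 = 0.94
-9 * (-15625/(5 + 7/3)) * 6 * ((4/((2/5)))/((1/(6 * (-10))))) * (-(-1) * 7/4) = -1328906250/11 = -120809659.09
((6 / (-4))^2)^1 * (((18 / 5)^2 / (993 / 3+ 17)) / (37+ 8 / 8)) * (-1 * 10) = -243 / 11020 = -0.02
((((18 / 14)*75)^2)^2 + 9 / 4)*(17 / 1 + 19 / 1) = 7473389256981 / 2401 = 3112615267.38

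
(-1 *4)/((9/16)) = -64/9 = -7.11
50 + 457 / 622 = 31557 / 622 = 50.73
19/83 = 0.23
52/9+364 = 3328/9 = 369.78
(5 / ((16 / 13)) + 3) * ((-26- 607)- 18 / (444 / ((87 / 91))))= -481705779 / 107744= -4470.84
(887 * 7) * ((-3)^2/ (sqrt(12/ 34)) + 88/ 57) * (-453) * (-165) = 13613356680/ 19 + 1392275115 * sqrt(102)/ 2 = 7747137156.59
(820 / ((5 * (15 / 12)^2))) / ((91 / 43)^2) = 4851776 / 207025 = 23.44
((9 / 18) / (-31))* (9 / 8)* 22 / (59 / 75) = -7425 / 14632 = -0.51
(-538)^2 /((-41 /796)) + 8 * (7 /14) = -230397260 /41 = -5619445.37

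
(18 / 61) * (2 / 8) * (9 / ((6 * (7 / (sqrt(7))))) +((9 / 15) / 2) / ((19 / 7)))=189 / 23180 +27 * sqrt(7) / 1708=0.05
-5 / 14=-0.36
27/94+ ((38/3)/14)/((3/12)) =7711/1974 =3.91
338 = 338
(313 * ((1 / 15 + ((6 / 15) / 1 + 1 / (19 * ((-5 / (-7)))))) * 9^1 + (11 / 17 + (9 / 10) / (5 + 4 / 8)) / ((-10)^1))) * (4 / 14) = 265905394 / 621775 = 427.66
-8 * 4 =-32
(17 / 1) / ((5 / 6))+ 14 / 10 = 109 / 5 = 21.80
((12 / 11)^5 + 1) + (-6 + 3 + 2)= 248832 / 161051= 1.55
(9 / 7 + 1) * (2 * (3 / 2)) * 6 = 288 / 7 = 41.14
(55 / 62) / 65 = 11 / 806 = 0.01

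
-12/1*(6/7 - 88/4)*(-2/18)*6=-1184/7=-169.14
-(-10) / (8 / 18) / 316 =0.07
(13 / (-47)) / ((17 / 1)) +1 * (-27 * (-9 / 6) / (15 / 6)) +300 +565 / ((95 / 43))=43411631 / 75905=571.92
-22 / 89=-0.25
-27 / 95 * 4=-108 / 95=-1.14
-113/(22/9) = -1017/22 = -46.23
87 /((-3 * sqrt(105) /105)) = -29 * sqrt(105) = -297.16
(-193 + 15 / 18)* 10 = -5765 / 3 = -1921.67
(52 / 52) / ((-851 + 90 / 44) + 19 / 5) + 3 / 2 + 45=8645711 / 185934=46.50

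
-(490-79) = -411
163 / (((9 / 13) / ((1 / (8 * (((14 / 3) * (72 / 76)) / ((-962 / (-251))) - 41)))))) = -19365541 / 26219304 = -0.74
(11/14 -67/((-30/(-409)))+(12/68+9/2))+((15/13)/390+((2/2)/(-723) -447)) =-98508001994/72701265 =-1354.97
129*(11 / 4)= 1419 / 4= 354.75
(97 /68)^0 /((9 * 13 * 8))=1 /936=0.00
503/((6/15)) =1257.50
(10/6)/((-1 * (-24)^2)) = -0.00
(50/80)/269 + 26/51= 56207/109752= 0.51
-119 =-119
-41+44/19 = -735/19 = -38.68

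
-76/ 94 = -38/ 47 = -0.81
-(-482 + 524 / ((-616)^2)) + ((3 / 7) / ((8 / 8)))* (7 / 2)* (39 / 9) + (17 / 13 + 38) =650907633 / 1233232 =527.81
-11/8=-1.38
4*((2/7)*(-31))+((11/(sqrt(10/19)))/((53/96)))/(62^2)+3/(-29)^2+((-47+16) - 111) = -1044501/5887+132*sqrt(190)/254665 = -177.42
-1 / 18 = -0.06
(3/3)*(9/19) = 9/19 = 0.47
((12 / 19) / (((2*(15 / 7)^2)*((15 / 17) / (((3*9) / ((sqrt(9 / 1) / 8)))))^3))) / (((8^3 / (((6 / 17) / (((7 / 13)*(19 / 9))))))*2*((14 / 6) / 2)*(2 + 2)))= 2738853 / 1128125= 2.43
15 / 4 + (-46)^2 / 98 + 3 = 5555 / 196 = 28.34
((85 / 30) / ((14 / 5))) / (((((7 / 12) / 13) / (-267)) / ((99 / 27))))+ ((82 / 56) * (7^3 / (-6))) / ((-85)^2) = -187583351441 / 8496600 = -22077.46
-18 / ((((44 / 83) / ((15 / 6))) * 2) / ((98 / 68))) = -183015 / 2992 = -61.17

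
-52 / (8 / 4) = -26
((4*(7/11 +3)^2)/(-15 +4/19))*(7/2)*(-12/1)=5107200/34001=150.21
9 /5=1.80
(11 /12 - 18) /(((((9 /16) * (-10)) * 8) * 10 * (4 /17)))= 697 /4320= 0.16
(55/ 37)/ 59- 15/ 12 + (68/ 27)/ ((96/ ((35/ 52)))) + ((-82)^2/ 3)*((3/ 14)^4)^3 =-1.21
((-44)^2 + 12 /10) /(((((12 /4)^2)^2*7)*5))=9686 /14175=0.68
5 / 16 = 0.31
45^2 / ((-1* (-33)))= 675 / 11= 61.36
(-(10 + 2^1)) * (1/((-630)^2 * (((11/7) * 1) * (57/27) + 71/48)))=-16/2538375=-0.00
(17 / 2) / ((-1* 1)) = -17 / 2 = -8.50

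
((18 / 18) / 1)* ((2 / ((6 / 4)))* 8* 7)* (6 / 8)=56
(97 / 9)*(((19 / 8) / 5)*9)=1843 / 40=46.08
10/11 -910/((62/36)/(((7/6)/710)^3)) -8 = -1038514900943/146457181200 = -7.09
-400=-400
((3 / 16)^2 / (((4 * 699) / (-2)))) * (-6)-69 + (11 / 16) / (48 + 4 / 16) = -794166647 / 11512064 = -68.99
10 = 10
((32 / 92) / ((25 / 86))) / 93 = 688 / 53475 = 0.01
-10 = -10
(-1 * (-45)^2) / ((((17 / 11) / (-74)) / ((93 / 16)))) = 76648275 / 136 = 563590.26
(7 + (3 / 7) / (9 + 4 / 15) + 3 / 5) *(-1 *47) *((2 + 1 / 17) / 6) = -1748353 / 14178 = -123.31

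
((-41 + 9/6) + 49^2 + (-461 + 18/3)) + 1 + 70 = 3955/2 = 1977.50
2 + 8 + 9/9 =11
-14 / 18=-7 / 9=-0.78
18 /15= 6 /5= 1.20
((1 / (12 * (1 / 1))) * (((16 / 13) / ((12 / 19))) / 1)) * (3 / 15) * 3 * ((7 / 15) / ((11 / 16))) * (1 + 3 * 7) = 4256 / 2925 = 1.46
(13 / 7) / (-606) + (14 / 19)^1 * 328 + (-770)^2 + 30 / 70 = 593142.11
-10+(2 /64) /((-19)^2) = -115519 /11552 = -10.00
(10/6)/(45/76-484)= -380/110217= -0.00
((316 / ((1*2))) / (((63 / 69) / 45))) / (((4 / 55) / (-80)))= -59961000 / 7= -8565857.14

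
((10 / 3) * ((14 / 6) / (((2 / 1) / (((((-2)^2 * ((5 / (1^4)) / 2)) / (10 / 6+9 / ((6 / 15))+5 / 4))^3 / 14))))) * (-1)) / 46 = -1920 / 5220563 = -0.00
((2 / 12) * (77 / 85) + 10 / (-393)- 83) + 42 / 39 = -71043619 / 868530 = -81.80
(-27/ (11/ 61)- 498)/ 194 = -7125/ 2134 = -3.34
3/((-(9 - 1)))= -0.38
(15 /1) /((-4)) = -15 /4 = -3.75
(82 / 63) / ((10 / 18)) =2.34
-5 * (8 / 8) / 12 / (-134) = 5 / 1608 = 0.00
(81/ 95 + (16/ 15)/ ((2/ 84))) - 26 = 1867/ 95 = 19.65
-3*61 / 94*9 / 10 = -1647 / 940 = -1.75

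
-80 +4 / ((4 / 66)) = -14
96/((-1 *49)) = -96/49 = -1.96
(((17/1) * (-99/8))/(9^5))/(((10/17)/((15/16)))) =-3179/559872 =-0.01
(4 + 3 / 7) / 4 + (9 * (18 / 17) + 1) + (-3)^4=44095 / 476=92.64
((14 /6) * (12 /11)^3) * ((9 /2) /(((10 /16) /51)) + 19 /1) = 7785792 /6655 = 1169.92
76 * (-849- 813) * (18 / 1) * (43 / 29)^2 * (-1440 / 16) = 378352438560 / 841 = 449883993.53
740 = 740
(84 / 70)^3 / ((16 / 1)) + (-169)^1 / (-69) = 44113 / 17250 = 2.56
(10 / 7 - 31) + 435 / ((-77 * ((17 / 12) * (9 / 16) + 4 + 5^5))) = -152042293 / 5141213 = -29.57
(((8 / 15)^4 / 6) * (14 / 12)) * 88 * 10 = 1261568 / 91125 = 13.84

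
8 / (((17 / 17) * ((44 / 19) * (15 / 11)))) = 38 / 15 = 2.53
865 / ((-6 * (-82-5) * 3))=865 / 1566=0.55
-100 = -100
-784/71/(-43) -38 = -115230/3053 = -37.74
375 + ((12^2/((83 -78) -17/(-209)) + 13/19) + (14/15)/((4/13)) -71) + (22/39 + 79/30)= 339.25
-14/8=-7/4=-1.75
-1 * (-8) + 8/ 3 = 32/ 3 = 10.67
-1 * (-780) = 780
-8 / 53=-0.15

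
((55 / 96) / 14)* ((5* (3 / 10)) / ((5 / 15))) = 165 / 896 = 0.18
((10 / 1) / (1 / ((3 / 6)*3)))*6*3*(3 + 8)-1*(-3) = 2973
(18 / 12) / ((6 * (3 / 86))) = 43 / 6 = 7.17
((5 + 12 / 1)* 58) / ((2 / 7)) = 3451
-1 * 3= -3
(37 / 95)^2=0.15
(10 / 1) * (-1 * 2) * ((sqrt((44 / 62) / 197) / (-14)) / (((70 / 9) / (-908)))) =-8172 * sqrt(134354) / 299243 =-10.01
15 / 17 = 0.88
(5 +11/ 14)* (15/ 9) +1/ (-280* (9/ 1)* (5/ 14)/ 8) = 30347/ 3150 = 9.63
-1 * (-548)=548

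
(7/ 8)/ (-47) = -0.02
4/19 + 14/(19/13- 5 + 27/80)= -263324/63251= -4.16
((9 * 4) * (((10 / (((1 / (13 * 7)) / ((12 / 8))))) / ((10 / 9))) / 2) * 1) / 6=7371 / 2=3685.50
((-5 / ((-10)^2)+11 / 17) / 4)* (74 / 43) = 7511 / 29240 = 0.26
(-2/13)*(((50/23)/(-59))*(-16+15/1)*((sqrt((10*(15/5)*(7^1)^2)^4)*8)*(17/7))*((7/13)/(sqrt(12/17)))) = -152524.94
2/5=0.40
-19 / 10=-1.90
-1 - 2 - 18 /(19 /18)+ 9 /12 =-19.30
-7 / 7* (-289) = 289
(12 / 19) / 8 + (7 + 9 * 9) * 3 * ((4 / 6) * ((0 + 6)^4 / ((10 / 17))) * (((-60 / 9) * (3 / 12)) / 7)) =-24558315 / 266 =-92324.49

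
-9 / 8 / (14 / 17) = -153 / 112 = -1.37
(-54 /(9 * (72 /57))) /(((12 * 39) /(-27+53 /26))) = 0.25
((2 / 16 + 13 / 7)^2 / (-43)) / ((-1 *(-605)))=-12321 / 81583040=-0.00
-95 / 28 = -3.39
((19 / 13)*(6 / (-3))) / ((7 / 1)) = -38 / 91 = -0.42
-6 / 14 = -3 / 7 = -0.43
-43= -43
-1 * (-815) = 815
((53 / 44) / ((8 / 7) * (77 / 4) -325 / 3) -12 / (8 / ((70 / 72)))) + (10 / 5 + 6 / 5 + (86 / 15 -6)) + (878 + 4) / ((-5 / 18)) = -361679291 / 113960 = -3173.74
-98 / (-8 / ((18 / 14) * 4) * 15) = 21 / 5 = 4.20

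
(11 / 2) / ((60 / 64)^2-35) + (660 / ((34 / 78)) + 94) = 238773494 / 148495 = 1607.96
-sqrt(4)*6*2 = -24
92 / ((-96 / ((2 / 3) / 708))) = -23 / 25488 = -0.00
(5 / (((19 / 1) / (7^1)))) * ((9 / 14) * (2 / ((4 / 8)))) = 90 / 19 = 4.74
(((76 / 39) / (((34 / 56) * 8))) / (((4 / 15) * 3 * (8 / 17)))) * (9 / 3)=665 / 208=3.20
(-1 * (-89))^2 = 7921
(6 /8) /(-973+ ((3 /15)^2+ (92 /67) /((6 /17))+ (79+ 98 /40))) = -15075 /17841151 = -0.00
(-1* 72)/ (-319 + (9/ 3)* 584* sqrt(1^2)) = -72/ 1433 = -0.05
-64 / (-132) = 16 / 33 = 0.48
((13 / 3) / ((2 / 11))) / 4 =143 / 24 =5.96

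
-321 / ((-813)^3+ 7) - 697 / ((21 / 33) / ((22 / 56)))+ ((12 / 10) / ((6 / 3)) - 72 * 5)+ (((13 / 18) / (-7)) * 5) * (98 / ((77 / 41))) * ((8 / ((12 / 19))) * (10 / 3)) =-18076925921374351 / 9384376137444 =-1926.28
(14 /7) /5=2 /5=0.40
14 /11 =1.27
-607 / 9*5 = -3035 / 9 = -337.22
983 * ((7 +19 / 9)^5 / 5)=3644372658656 / 295245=12343554.20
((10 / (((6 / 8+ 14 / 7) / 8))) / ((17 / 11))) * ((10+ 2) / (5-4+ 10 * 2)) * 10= 12800 / 119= 107.56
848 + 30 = 878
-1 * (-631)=631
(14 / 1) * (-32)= -448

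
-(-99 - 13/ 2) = 211/ 2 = 105.50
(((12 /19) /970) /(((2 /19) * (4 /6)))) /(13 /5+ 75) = 9 /75272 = 0.00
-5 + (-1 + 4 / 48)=-71 / 12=-5.92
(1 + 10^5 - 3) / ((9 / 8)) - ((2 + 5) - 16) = 88896.11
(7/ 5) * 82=574/ 5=114.80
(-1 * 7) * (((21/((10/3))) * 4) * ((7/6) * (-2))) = 2058/5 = 411.60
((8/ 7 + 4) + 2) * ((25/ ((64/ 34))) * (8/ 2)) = 10625/ 28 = 379.46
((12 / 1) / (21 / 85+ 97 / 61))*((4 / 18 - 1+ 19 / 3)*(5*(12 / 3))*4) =41480000 / 14289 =2902.93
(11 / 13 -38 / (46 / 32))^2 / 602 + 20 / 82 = 1.33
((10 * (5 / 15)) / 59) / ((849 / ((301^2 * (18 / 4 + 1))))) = 4983055 / 150273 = 33.16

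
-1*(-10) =10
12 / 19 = 0.63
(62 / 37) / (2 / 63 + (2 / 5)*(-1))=-9765 / 2146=-4.55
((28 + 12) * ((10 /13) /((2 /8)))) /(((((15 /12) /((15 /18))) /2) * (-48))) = -3.42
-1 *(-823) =823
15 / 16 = 0.94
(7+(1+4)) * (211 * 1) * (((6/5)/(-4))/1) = -3798/5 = -759.60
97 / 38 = 2.55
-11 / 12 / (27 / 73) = -803 / 324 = -2.48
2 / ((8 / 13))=13 / 4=3.25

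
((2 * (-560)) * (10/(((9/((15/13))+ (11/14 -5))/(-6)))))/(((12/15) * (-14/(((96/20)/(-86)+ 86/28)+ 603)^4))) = -66428200860816596332845606/294334834493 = -225689225589764.23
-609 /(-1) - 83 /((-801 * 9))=4390364 /7209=609.01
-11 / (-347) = 11 / 347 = 0.03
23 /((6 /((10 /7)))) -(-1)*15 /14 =275 /42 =6.55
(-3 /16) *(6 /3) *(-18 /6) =9 /8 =1.12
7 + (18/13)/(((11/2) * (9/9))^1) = 1037/143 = 7.25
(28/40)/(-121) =-7/1210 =-0.01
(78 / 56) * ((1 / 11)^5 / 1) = 39 / 4509428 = 0.00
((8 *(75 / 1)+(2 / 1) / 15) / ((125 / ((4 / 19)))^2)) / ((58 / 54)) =0.00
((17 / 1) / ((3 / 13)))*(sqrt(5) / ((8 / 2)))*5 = 1105*sqrt(5) / 12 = 205.90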